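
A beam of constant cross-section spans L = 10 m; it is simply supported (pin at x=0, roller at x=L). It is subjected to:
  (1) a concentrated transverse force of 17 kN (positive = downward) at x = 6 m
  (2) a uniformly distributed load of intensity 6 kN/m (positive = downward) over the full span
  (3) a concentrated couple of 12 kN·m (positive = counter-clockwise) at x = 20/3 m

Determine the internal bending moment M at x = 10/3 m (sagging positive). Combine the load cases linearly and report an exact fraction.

M(10/3) = 280/3 kN·m

Load 1 — point force P=17 kN at a=6 m (b=L-a=4):
  M_1 = Pbx/L  [x≤a] = 17·4·(10/3)/10 = 68/3 kN·m
Load 2 — uniform load w=6 kN/m over full span:
  M_2 = wx(L-x)/2 = 6·(10/3)·(10-(10/3))/2 = 200/3 kN·m
Load 3 — applied couple M₀=12 kN·m at a=20/3 m (b=L-a=10/3):
  M_3 = M₀x/L  [x≤a] = 12·(10/3)/10 = 4 kN·m
Superposition: M = Σ M_i = 280/3 kN·m ≈ 93.333333 kN·m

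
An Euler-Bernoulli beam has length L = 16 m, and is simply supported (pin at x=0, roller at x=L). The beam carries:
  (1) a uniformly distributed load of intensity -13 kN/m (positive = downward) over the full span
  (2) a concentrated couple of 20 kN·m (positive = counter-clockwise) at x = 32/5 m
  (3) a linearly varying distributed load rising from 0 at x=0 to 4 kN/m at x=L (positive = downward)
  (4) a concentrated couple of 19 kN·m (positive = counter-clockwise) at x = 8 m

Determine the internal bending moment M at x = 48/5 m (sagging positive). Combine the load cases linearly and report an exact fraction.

M(48/5) = -43678/125 kN·m

Load 1 — uniform load w=-13 kN/m over full span:
  M_1 = wx(L-x)/2 = (-13)·(48/5)·(16-(48/5))/2 = -9984/25 kN·m
Load 2 — applied couple M₀=20 kN·m at a=32/5 m (b=L-a=48/5):
  M_2 = M₀x/L - M₀  [x>a] = 20·(48/5)/16 - 20 = -8 kN·m
Load 3 — triangular load w₀=4 kN/m (0→w₀ over full span):
  M_3 = w₀Lx/6 - w₀x³/(6L) = 4·16·(48/5)/6 - 4·(48/5)³/(6·16) = 8192/125 kN·m
Load 4 — applied couple M₀=19 kN·m at a=8 m (b=L-a=8):
  M_4 = M₀x/L - M₀  [x>a] = 19·(48/5)/16 - 19 = -38/5 kN·m
Superposition: M = Σ M_i = -43678/125 kN·m ≈ -349.424000 kN·m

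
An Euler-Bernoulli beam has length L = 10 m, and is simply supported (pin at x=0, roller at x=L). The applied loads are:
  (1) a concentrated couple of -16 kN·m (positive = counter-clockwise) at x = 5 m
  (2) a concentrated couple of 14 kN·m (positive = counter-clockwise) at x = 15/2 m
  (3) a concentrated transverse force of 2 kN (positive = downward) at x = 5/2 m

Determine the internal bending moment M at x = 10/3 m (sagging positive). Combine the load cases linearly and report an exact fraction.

M(10/3) = 8/3 kN·m

Load 1 — applied couple M₀=-16 kN·m at a=5 m (b=L-a=5):
  M_1 = M₀x/L  [x≤a] = (-16)·(10/3)/10 = -16/3 kN·m
Load 2 — applied couple M₀=14 kN·m at a=15/2 m (b=L-a=5/2):
  M_2 = M₀x/L  [x≤a] = 14·(10/3)/10 = 14/3 kN·m
Load 3 — point force P=2 kN at a=5/2 m (b=L-a=15/2):
  M_3 = Pa(L-x)/L  [x>a] = 2·(5/2)·(10-(10/3))/10 = 10/3 kN·m
Superposition: M = Σ M_i = 8/3 kN·m ≈ 2.666667 kN·m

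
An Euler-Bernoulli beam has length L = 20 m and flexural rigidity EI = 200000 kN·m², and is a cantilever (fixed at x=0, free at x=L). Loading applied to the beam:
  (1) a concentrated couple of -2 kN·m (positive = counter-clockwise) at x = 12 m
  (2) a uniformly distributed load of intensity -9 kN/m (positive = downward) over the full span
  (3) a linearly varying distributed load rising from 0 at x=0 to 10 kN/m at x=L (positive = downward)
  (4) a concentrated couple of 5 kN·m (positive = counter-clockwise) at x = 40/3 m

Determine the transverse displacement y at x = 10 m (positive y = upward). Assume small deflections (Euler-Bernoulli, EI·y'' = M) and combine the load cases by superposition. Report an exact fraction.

Load 1 — applied couple M₀=-2 kN·m at a=12 m (b=L-a=8):
  y_1 = M₀x²/(2EI)  [x≤a] = (-2)·10²/(2·200000) = -1/2000 m
Load 2 — uniform load w=-9 kN/m over full span:
  y_2 = -wx²(x²-4Lx+6L²)/(24EI) = -(-9)·10²·(10²-4·20·10+6·20²)/(24·200000) = 51/160 m
Load 3 — triangular load w₀=10 kN/m (0→w₀ over full span):
  y_3 = (w₀Lx³/12-w₀L²x²/6-w₀x⁵/(120L))/EI = (10·20·10³/12-10·20²·10²/6-10·10⁵/(120·20))/200000 = -121/480 m
Load 4 — applied couple M₀=5 kN·m at a=40/3 m (b=L-a=20/3):
  y_4 = M₀x²/(2EI)  [x≤a] = 5·10²/(2·200000) = 1/800 m
Superposition: y = Σ y_i = 809/12000 m ≈ 0.067417 m

y(10) = 809/12000 m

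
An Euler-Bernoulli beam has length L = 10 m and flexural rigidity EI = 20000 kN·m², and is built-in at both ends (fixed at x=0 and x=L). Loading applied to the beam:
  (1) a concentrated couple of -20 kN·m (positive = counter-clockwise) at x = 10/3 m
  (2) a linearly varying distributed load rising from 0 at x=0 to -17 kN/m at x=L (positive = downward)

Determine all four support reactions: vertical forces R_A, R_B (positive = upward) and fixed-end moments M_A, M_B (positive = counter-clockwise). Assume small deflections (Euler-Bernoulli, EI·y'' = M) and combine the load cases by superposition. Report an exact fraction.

Load 1 — applied couple M₀=-20 kN·m at a=10/3 m (b=L-a=20/3):
  R_A = 6M₀ab/L³ = 6·(-20)·(10/3)·(20/3)/10³ = -8/3 kN
  M_A = M₀b(2a-b)/L² = (-20)·(20/3)·(2·(10/3)-(20/3))/10² = 0 kN·m
  R_B = -6M₀ab/L³ = -6·(-20)·(10/3)·(20/3)/10³ = 8/3 kN
  M_B = M₀a(2b-a)/L² = (-20)·(10/3)·(2·(20/3)-(10/3))/10² = -20/3 kN·m
Load 2 — triangular load w₀=-17 kN/m (0→w₀ over full span):
  R_A = 3w₀L/20 = 3·(-17)·10/20 = -51/2 kN
  M_A = w₀L²/30 = (-17)·10²/30 = -170/3 kN·m
  R_B = 7w₀L/20 = 7·(-17)·10/20 = -119/2 kN
  M_B = -w₀L²/20 = -(-17)·10²/20 = 85 kN·m
Superposition: R_A = -169/6 kN, M_A = -170/3 kN·m, R_B = -341/6 kN, M_B = 235/3 kN·m

R_A = -169/6 kN, M_A = -170/3 kN·m, R_B = -341/6 kN, M_B = 235/3 kN·m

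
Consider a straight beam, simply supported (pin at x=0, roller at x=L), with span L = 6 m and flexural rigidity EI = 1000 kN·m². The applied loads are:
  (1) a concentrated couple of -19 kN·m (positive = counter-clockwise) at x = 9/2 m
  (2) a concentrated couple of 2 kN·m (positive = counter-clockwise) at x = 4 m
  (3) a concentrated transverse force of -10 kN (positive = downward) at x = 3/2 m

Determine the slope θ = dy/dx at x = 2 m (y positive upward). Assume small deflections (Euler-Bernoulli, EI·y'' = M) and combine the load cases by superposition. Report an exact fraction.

θ(2) = 23/1600 rad

Load 1 — applied couple M₀=-19 kN·m at a=9/2 m (b=L-a=3/2):
  θ_1 = (M₀x²/(2L)+C₁)/EI  [x≤a] with C₁=M₀(3b²-L²)/(6L)=247/16 = ((-19)·2²/(2·6)+(247/16))/1000 = 437/48000 rad
Load 2 — applied couple M₀=2 kN·m at a=4 m (b=L-a=2):
  θ_2 = (M₀x²/(2L)+C₁)/EI  [x≤a] with C₁=M₀(3b²-L²)/(6L)=-4/3 = (2·2²/(2·6)+(-4/3))/1000 = -1/1500 rad
Load 3 — point force P=-10 kN at a=3/2 m (b=L-a=9/2):
  θ_3 = -Pa(2L²-6Lx+3x²+a²)/(6LEI)  [x>a] = -(-10)·(3/2)·(2·6²-6·6·2+3·2²+(3/2)²)/(6·6·1000) = 19/3200 rad
Superposition: θ = Σ θ_i = 23/1600 rad ≈ 0.014375 rad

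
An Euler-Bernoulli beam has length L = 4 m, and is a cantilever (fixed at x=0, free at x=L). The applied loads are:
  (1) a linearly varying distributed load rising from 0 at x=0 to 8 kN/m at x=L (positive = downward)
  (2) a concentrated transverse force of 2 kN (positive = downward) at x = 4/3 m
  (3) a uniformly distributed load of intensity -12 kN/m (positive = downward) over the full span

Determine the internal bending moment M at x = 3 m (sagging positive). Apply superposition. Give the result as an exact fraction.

M(3) = 7/3 kN·m

Load 1 — triangular load w₀=8 kN/m (0→w₀ over full span):
  M_1 = w₀Lx/2 - w₀L²/3 - w₀x³/(6L) = 8·4·3/2 - 8·4²/3 - 8·3³/(6·4) = -11/3 kN·m
Load 2 — point force P=2 kN at a=4/3 m (b=L-a=8/3):
  M_2 = 0  [x>a] = 0 kN·m
Load 3 — uniform load w=-12 kN/m over full span:
  M_3 = -w(L-x)²/2 = -(-12)·(4-3)²/2 = 6 kN·m
Superposition: M = Σ M_i = 7/3 kN·m ≈ 2.333333 kN·m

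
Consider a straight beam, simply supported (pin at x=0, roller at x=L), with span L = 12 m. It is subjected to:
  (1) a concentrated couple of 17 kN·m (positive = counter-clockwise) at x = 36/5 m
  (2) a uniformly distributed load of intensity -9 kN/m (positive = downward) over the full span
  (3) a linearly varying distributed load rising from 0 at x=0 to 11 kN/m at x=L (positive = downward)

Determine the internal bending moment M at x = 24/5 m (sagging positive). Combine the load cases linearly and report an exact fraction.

M(24/5) = -7502/125 kN·m

Load 1 — applied couple M₀=17 kN·m at a=36/5 m (b=L-a=24/5):
  M_1 = M₀x/L  [x≤a] = 17·(24/5)/12 = 34/5 kN·m
Load 2 — uniform load w=-9 kN/m over full span:
  M_2 = wx(L-x)/2 = (-9)·(24/5)·(12-(24/5))/2 = -3888/25 kN·m
Load 3 — triangular load w₀=11 kN/m (0→w₀ over full span):
  M_3 = w₀Lx/6 - w₀x³/(6L) = 11·12·(24/5)/6 - 11·(24/5)³/(6·12) = 11088/125 kN·m
Superposition: M = Σ M_i = -7502/125 kN·m ≈ -60.016000 kN·m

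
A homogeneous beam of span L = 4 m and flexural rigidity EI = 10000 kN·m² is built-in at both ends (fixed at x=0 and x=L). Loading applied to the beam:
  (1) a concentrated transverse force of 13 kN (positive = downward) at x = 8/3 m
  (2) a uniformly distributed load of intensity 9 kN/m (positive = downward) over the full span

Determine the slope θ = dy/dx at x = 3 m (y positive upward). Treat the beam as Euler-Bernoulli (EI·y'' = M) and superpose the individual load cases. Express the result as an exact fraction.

Load 1 — point force P=13 kN at a=8/3 m (b=L-a=4/3):
  θ_1 = Pa²(L-x)(2bL-(3b+a)(L-x))/(2L³EI)  [x>a] = 13·(8/3)²·(4-3)·(2·(4/3)·4-(3·(4/3)+(8/3))·(4-3))/(2·4³·10000) = 13/45000 rad
Load 2 — uniform load w=9 kN/m over full span:
  θ_2 = -wx(L-x)(L-2x)/(12EI) = -9·3·(4-3)·(4-2·3)/(12·10000) = 9/20000 rad
Superposition: θ = Σ θ_i = 133/180000 rad ≈ 0.000739 rad

θ(3) = 133/180000 rad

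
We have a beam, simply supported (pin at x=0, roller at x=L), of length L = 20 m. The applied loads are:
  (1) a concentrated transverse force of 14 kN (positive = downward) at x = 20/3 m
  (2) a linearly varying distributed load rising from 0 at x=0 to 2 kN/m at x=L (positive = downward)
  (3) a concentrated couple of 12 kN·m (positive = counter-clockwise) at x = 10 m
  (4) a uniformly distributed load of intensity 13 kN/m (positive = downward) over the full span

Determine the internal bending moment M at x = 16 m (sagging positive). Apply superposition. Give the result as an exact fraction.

M(16) = 1412/3 kN·m

Load 1 — point force P=14 kN at a=20/3 m (b=L-a=40/3):
  M_1 = Pa(L-x)/L  [x>a] = 14·(20/3)·(20-16)/20 = 56/3 kN·m
Load 2 — triangular load w₀=2 kN/m (0→w₀ over full span):
  M_2 = w₀Lx/6 - w₀x³/(6L) = 2·20·16/6 - 2·16³/(6·20) = 192/5 kN·m
Load 3 — applied couple M₀=12 kN·m at a=10 m (b=L-a=10):
  M_3 = M₀x/L - M₀  [x>a] = 12·16/20 - 12 = -12/5 kN·m
Load 4 — uniform load w=13 kN/m over full span:
  M_4 = wx(L-x)/2 = 13·16·(20-16)/2 = 416 kN·m
Superposition: M = Σ M_i = 1412/3 kN·m ≈ 470.666667 kN·m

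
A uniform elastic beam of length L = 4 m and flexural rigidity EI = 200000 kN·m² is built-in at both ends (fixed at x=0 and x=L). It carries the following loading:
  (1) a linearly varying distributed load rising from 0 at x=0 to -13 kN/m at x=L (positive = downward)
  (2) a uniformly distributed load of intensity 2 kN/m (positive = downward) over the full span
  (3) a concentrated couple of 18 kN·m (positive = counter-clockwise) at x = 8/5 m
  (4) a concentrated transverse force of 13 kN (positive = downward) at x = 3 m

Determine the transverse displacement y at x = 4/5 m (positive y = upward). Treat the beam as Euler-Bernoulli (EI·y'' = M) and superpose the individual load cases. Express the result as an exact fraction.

Load 1 — triangular load w₀=-13 kN/m (0→w₀ over full span):
  y_1 = -w₀x²(L-x)²(x+2L)/(120LEI) = -(-13)·(4/5)²·(4-(4/5))²·((4/5)+2·4)/(120·4·200000) = 1144/146484375 m
Load 2 — uniform load w=2 kN/m over full span:
  y_2 = -wx²(L-x)²/(24EI) = -2·(4/5)²·(4-(4/5))²/(24·200000) = -16/5859375 m
Load 3 — applied couple M₀=18 kN·m at a=8/5 m (b=L-a=12/5):
  y_3 = (R_Ax³/6 - M_Ax²/2)/EI  [x≤a] with R_A=162/25, M_A=54/25 = ((162/25)·(4/5)³/6 - (54/25)·(4/5)²/2)/200000 = -27/39062500 m
Load 4 — point force P=13 kN at a=3 m (b=L-a=1):
  y_4 = -Pb²x²(3aL-(3a+b)x)/(6L³EI)  [x≤a] = -13·1²·(4/5)²·(3·3·4-(3·3+1)·(4/5))/(6·4³·200000) = -91/30000000 m
Superposition: y = Σ y_i = 25397/18750000000 m ≈ 0.000001 m

y(4/5) = 25397/18750000000 m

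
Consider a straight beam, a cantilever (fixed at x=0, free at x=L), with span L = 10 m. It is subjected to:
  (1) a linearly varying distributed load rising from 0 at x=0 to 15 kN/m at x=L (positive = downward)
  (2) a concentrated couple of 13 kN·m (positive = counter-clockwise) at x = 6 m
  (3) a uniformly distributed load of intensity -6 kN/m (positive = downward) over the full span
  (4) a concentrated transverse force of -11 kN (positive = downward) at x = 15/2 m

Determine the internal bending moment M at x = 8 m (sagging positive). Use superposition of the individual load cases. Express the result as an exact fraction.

M(8) = -16 kN·m

Load 1 — triangular load w₀=15 kN/m (0→w₀ over full span):
  M_1 = w₀Lx/2 - w₀L²/3 - w₀x³/(6L) = 15·10·8/2 - 15·10²/3 - 15·8³/(6·10) = -28 kN·m
Load 2 — applied couple M₀=13 kN·m at a=6 m (b=L-a=4):
  M_2 = 0  [x>a] = 0 kN·m
Load 3 — uniform load w=-6 kN/m over full span:
  M_3 = -w(L-x)²/2 = -(-6)·(10-8)²/2 = 12 kN·m
Load 4 — point force P=-11 kN at a=15/2 m (b=L-a=5/2):
  M_4 = 0  [x>a] = 0 kN·m
Superposition: M = Σ M_i = -16 kN·m ≈ -16.000000 kN·m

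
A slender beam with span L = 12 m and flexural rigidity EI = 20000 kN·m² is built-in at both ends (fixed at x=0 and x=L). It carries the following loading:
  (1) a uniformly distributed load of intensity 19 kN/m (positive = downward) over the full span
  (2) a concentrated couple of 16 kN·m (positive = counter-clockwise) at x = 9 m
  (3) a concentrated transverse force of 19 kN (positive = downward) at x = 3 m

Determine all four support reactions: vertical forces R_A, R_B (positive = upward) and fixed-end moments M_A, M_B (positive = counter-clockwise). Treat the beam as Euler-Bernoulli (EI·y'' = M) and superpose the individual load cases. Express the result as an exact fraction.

Load 1 — uniform load w=19 kN/m over full span:
  R_A = wL/2 = 19·12/2 = 114 kN
  M_A = wL²/12 = 19·12²/12 = 228 kN·m
  R_B = wL/2 = 19·12/2 = 114 kN
  M_B = -wL²/12 = -19·12²/12 = -228 kN·m
Load 2 — applied couple M₀=16 kN·m at a=9 m (b=L-a=3):
  R_A = 6M₀ab/L³ = 6·16·9·3/12³ = 3/2 kN
  M_A = M₀b(2a-b)/L² = 16·3·(2·9-3)/12² = 5 kN·m
  R_B = -6M₀ab/L³ = -6·16·9·3/12³ = -3/2 kN
  M_B = M₀a(2b-a)/L² = 16·9·(2·3-9)/12² = -3 kN·m
Load 3 — point force P=19 kN at a=3 m (b=L-a=9):
  R_A = Pb²(3a+b)/L³ = 19·9²·(3·3+9)/12³ = 513/32 kN
  M_A = Pab²/L² = 19·3·9²/12² = 513/16 kN·m
  R_B = Pa²(a+3b)/L³ = 19·3²·(3+3·9)/12³ = 95/32 kN
  M_B = -Pa²b/L² = -19·3²·9/12² = -171/16 kN·m
Superposition: R_A = 4209/32 kN, M_A = 4241/16 kN·m, R_B = 3695/32 kN, M_B = -3867/16 kN·m

R_A = 4209/32 kN, M_A = 4241/16 kN·m, R_B = 3695/32 kN, M_B = -3867/16 kN·m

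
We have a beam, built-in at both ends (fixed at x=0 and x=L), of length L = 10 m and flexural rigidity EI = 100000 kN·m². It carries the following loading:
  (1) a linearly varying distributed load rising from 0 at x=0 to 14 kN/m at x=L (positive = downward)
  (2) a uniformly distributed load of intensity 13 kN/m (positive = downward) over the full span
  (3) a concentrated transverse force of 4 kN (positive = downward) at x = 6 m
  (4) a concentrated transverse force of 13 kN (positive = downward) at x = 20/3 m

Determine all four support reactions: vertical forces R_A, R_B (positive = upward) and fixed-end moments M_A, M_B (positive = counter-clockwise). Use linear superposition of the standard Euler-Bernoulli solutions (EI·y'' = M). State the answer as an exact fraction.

R_A = 306377/3375 kN, M_A = 113717/675 kN·m, R_B = 425998/3375 kN, M_B = -137263/675 kN·m

Load 1 — triangular load w₀=14 kN/m (0→w₀ over full span):
  R_A = 3w₀L/20 = 3·14·10/20 = 21 kN
  M_A = w₀L²/30 = 14·10²/30 = 140/3 kN·m
  R_B = 7w₀L/20 = 7·14·10/20 = 49 kN
  M_B = -w₀L²/20 = -14·10²/20 = -70 kN·m
Load 2 — uniform load w=13 kN/m over full span:
  R_A = wL/2 = 13·10/2 = 65 kN
  M_A = wL²/12 = 13·10²/12 = 325/3 kN·m
  R_B = wL/2 = 13·10/2 = 65 kN
  M_B = -wL²/12 = -13·10²/12 = -325/3 kN·m
Load 3 — point force P=4 kN at a=6 m (b=L-a=4):
  R_A = Pb²(3a+b)/L³ = 4·4²·(3·6+4)/10³ = 176/125 kN
  M_A = Pab²/L² = 4·6·4²/10² = 96/25 kN·m
  R_B = Pa²(a+3b)/L³ = 4·6²·(6+3·4)/10³ = 324/125 kN
  M_B = -Pa²b/L² = -4·6²·4/10² = -144/25 kN·m
Load 4 — point force P=13 kN at a=20/3 m (b=L-a=10/3):
  R_A = Pb²(3a+b)/L³ = 13·(10/3)²·(3·(20/3)+(10/3))/10³ = 91/27 kN
  M_A = Pab²/L² = 13·(20/3)·(10/3)²/10² = 260/27 kN·m
  R_B = Pa²(a+3b)/L³ = 13·(20/3)²·((20/3)+3·(10/3))/10³ = 260/27 kN
  M_B = -Pa²b/L² = -13·(20/3)²·(10/3)/10² = -520/27 kN·m
Superposition: R_A = 306377/3375 kN, M_A = 113717/675 kN·m, R_B = 425998/3375 kN, M_B = -137263/675 kN·m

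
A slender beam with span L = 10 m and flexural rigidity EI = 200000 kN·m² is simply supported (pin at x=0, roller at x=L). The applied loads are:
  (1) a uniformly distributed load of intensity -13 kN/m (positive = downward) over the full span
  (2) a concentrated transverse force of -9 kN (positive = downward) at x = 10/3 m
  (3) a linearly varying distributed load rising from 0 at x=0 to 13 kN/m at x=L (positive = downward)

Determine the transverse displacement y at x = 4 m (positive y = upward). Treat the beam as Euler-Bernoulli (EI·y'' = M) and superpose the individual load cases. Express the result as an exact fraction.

Load 1 — uniform load w=-13 kN/m over full span:
  y_1 = -wx(L³-2Lx²+x³)/(24EI) = -(-13)·4·(10³-2·10·4²+4³)/(24·200000) = 403/50000 m
Load 2 — point force P=-9 kN at a=10/3 m (b=L-a=20/3):
  y_2 = -Pa(L-x)(2Lx-a²-x²)/(6LEI)  [x>a] = -(-9)·(10/3)·(10-4)·(2·10·4-(10/3)²-4²)/(6·10·200000) = 119/150000 m
Load 3 — triangular load w₀=13 kN/m (0→w₀ over full span):
  y_3 = -w₀x(7L⁴-10L²x²+3x⁴)/(360LEI) = -13·4·(7·10⁴-10·10²·4²+3·4⁴)/(360·10·200000) = -14833/3750000 m
Superposition: y = Σ y_i = 18367/3750000 m ≈ 0.004898 m

y(4) = 18367/3750000 m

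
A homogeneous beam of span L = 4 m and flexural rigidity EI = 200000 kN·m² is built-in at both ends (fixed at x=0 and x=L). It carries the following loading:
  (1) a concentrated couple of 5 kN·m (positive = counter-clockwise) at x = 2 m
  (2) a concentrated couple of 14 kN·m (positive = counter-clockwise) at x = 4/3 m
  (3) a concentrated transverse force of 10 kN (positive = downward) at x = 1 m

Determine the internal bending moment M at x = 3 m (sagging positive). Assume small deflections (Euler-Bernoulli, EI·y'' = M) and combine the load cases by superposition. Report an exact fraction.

M(3) = -15/16 kN·m

Load 1 — applied couple M₀=5 kN·m at a=2 m (b=L-a=2):
  M_1 = R_Ax - M_A - M₀  [x>a] with R_A=15/8, M_A=5/4 = (15/8)·3 - (5/4) - 5 = -5/8 kN·m
Load 2 — applied couple M₀=14 kN·m at a=4/3 m (b=L-a=8/3):
  M_2 = R_Ax - M_A - M₀  [x>a] with R_A=14/3, M_A=0 = (14/3)·3 - 0 - 14 = 0 kN·m
Load 3 — point force P=10 kN at a=1 m (b=L-a=3):
  M_3 = Pa²(a+3b)(L-x)/L³ - Pa²b/L²  [x>a] = 10·1²·(1+3·3)·(4-3)/4³ - 10·1²·3/4² = -5/16 kN·m
Superposition: M = Σ M_i = -15/16 kN·m ≈ -0.937500 kN·m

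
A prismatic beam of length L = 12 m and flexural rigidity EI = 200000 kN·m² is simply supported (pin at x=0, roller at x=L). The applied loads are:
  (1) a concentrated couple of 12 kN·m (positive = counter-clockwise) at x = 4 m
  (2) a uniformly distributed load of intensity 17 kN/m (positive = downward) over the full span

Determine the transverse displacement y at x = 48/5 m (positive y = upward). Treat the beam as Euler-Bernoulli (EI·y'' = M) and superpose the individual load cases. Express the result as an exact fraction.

Load 1 — applied couple M₀=12 kN·m at a=4 m (b=L-a=8):
  y_1 = (M₀x³/(6L)-M₀(x-a)²/2+C₁x)/EI  [x>a] with C₁=M₀(3b²-L²)/(6L)=8 = (12·(48/5)³/(6·12)-12·((48/5)-4)²/2+8·(48/5))/200000 = 141/781250 m
Load 2 — uniform load w=17 kN/m over full span:
  y_2 = -wx(L³-2Lx²+x³)/(24EI) = -17·(48/5)·(12³-2·12·(48/5)²+(48/5)³)/(24·200000) = -26622/1953125 m
Superposition: y = Σ y_i = -52539/3906250 m ≈ -0.013450 m

y(48/5) = -52539/3906250 m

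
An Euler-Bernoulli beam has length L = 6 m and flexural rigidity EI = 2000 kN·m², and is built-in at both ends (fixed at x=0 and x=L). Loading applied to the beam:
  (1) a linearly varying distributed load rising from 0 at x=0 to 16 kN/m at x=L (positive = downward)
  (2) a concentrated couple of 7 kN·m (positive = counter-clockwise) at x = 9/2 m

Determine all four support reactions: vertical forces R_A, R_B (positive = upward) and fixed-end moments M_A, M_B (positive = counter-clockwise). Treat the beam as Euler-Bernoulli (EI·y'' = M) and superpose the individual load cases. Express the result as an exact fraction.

R_A = 1257/80 kN, M_A = 1711/80 kN·m, R_B = 2583/80 kN, M_B = -2409/80 kN·m

Load 1 — triangular load w₀=16 kN/m (0→w₀ over full span):
  R_A = 3w₀L/20 = 3·16·6/20 = 72/5 kN
  M_A = w₀L²/30 = 16·6²/30 = 96/5 kN·m
  R_B = 7w₀L/20 = 7·16·6/20 = 168/5 kN
  M_B = -w₀L²/20 = -16·6²/20 = -144/5 kN·m
Load 2 — applied couple M₀=7 kN·m at a=9/2 m (b=L-a=3/2):
  R_A = 6M₀ab/L³ = 6·7·(9/2)·(3/2)/6³ = 21/16 kN
  M_A = M₀b(2a-b)/L² = 7·(3/2)·(2·(9/2)-(3/2))/6² = 35/16 kN·m
  R_B = -6M₀ab/L³ = -6·7·(9/2)·(3/2)/6³ = -21/16 kN
  M_B = M₀a(2b-a)/L² = 7·(9/2)·(2·(3/2)-(9/2))/6² = -21/16 kN·m
Superposition: R_A = 1257/80 kN, M_A = 1711/80 kN·m, R_B = 2583/80 kN, M_B = -2409/80 kN·m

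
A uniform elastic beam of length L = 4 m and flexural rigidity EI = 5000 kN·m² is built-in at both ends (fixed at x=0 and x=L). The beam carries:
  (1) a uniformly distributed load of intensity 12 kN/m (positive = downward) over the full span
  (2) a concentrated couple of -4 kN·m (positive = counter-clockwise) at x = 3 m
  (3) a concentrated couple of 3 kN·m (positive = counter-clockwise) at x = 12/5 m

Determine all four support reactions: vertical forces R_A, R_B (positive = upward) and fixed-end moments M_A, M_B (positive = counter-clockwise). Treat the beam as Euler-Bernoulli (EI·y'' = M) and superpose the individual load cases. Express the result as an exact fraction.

Load 1 — uniform load w=12 kN/m over full span:
  R_A = wL/2 = 12·4/2 = 24 kN
  M_A = wL²/12 = 12·4²/12 = 16 kN·m
  R_B = wL/2 = 12·4/2 = 24 kN
  M_B = -wL²/12 = -12·4²/12 = -16 kN·m
Load 2 — applied couple M₀=-4 kN·m at a=3 m (b=L-a=1):
  R_A = 6M₀ab/L³ = 6·(-4)·3·1/4³ = -9/8 kN
  M_A = M₀b(2a-b)/L² = (-4)·1·(2·3-1)/4² = -5/4 kN·m
  R_B = -6M₀ab/L³ = -6·(-4)·3·1/4³ = 9/8 kN
  M_B = M₀a(2b-a)/L² = (-4)·3·(2·1-3)/4² = 3/4 kN·m
Load 3 — applied couple M₀=3 kN·m at a=12/5 m (b=L-a=8/5):
  R_A = 6M₀ab/L³ = 6·3·(12/5)·(8/5)/4³ = 27/25 kN
  M_A = M₀b(2a-b)/L² = 3·(8/5)·(2·(12/5)-(8/5))/4² = 24/25 kN·m
  R_B = -6M₀ab/L³ = -6·3·(12/5)·(8/5)/4³ = -27/25 kN
  M_B = M₀a(2b-a)/L² = 3·(12/5)·(2·(8/5)-(12/5))/4² = 9/25 kN·m
Superposition: R_A = 4791/200 kN, M_A = 1571/100 kN·m, R_B = 4809/200 kN, M_B = -1489/100 kN·m

R_A = 4791/200 kN, M_A = 1571/100 kN·m, R_B = 4809/200 kN, M_B = -1489/100 kN·m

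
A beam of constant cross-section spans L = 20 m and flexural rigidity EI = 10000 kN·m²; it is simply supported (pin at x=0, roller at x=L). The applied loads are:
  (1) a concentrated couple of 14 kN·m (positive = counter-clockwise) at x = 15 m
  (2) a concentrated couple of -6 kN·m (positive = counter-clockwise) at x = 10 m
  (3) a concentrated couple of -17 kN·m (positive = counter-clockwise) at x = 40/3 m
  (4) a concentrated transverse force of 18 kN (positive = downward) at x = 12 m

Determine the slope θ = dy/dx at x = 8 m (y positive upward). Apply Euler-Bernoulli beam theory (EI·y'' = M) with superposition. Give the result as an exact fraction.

Load 1 — applied couple M₀=14 kN·m at a=15 m (b=L-a=5):
  θ_1 = (M₀x²/(2L)+C₁)/EI  [x≤a] with C₁=M₀(3b²-L²)/(6L)=-455/12 = (14·8²/(2·20)+(-455/12))/10000 = -931/600000 rad
Load 2 — applied couple M₀=-6 kN·m at a=10 m (b=L-a=10):
  θ_2 = (M₀x²/(2L)+C₁)/EI  [x≤a] with C₁=M₀(3b²-L²)/(6L)=5 = ((-6)·8²/(2·20)+5)/10000 = -23/50000 rad
Load 3 — applied couple M₀=-17 kN·m at a=40/3 m (b=L-a=20/3):
  θ_3 = (M₀x²/(2L)+C₁)/EI  [x≤a] with C₁=M₀(3b²-L²)/(6L)=340/9 = ((-17)·8²/(2·20)+(340/9))/10000 = 119/112500 rad
Load 4 — point force P=18 kN at a=12 m (b=L-a=8):
  θ_4 = -Pb(L²-b²-3x²)/(6LEI)  [x≤a] = -18·8·(20²-8²-3·8²)/(6·20·10000) = -54/3125 rad
Superposition: θ = Σ θ_i = -32821/1800000 rad ≈ -0.018234 rad

θ(8) = -32821/1800000 rad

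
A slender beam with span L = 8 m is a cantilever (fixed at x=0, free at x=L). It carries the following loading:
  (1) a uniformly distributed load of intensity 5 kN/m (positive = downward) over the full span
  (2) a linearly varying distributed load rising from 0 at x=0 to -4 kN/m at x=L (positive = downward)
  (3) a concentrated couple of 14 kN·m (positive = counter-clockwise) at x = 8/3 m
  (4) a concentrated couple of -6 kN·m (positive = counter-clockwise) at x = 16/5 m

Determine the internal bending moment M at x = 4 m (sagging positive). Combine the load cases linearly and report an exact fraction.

M(4) = -40/3 kN·m

Load 1 — uniform load w=5 kN/m over full span:
  M_1 = -w(L-x)²/2 = -5·(8-4)²/2 = -40 kN·m
Load 2 — triangular load w₀=-4 kN/m (0→w₀ over full span):
  M_2 = w₀Lx/2 - w₀L²/3 - w₀x³/(6L) = (-4)·8·4/2 - (-4)·8²/3 - (-4)·4³/(6·8) = 80/3 kN·m
Load 3 — applied couple M₀=14 kN·m at a=8/3 m (b=L-a=16/3):
  M_3 = 0  [x>a] = 0 kN·m
Load 4 — applied couple M₀=-6 kN·m at a=16/5 m (b=L-a=24/5):
  M_4 = 0  [x>a] = 0 kN·m
Superposition: M = Σ M_i = -40/3 kN·m ≈ -13.333333 kN·m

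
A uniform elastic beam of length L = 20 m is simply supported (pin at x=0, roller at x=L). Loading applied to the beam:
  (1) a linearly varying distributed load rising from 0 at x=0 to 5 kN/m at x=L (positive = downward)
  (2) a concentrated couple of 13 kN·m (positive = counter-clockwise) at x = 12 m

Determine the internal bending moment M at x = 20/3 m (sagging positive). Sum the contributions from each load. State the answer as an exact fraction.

M(20/3) = 8351/81 kN·m

Load 1 — triangular load w₀=5 kN/m (0→w₀ over full span):
  M_1 = w₀Lx/6 - w₀x³/(6L) = 5·20·(20/3)/6 - 5·(20/3)³/(6·20) = 8000/81 kN·m
Load 2 — applied couple M₀=13 kN·m at a=12 m (b=L-a=8):
  M_2 = M₀x/L  [x≤a] = 13·(20/3)/20 = 13/3 kN·m
Superposition: M = Σ M_i = 8351/81 kN·m ≈ 103.098765 kN·m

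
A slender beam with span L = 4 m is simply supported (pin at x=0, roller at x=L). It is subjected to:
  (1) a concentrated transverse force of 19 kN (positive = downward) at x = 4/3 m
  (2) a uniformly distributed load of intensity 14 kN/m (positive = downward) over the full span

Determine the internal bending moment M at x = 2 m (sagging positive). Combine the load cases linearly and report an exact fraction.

M(2) = 122/3 kN·m

Load 1 — point force P=19 kN at a=4/3 m (b=L-a=8/3):
  M_1 = Pa(L-x)/L  [x>a] = 19·(4/3)·(4-2)/4 = 38/3 kN·m
Load 2 — uniform load w=14 kN/m over full span:
  M_2 = wx(L-x)/2 = 14·2·(4-2)/2 = 28 kN·m
Superposition: M = Σ M_i = 122/3 kN·m ≈ 40.666667 kN·m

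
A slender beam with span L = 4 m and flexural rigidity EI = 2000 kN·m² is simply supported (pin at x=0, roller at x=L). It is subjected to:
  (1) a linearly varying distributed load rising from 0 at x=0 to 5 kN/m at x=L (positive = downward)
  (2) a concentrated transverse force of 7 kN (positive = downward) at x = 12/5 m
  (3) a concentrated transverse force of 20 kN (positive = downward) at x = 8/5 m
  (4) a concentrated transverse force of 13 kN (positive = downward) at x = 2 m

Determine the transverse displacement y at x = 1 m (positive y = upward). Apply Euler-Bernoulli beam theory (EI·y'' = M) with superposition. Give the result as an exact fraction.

y(1) = -502549/24000000 m

Load 1 — triangular load w₀=5 kN/m (0→w₀ over full span):
  y_1 = -w₀x(7L⁴-10L²x²+3x⁴)/(360LEI) = -5·1·(7·4⁴-10·4²·1²+3·1⁴)/(360·4·2000) = -109/38400 m
Load 2 — point force P=7 kN at a=12/5 m (b=L-a=8/5):
  y_2 = -Pbx(L²-b²-x²)/(6LEI)  [x≤a] = -7·(8/5)·1·(4²-(8/5)²-1²)/(6·4·2000) = -2177/750000 m
Load 3 — point force P=20 kN at a=8/5 m (b=L-a=12/5):
  y_3 = -Pbx(L²-b²-x²)/(6LEI)  [x≤a] = -20·(12/5)·1·(4²-(12/5)²-1²)/(6·4·2000) = -231/25000 m
Load 4 — point force P=13 kN at a=2 m (b=L-a=2):
  y_4 = -Pbx(L²-b²-x²)/(6LEI)  [x≤a] = -13·2·1·(4²-2²-1²)/(6·4·2000) = -143/24000 m
Superposition: y = Σ y_i = -502549/24000000 m ≈ -0.020940 m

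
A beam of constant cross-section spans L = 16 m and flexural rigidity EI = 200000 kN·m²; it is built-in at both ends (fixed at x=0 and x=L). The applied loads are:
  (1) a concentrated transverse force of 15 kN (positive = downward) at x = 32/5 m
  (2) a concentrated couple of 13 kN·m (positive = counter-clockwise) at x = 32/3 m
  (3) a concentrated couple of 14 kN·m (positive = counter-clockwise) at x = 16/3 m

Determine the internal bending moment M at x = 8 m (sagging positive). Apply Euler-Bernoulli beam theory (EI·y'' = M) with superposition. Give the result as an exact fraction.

Load 1 — point force P=15 kN at a=32/5 m (b=L-a=48/5):
  M_1 = Pa²(a+3b)(L-x)/L³ - Pa²b/L²  [x>a] = 15·(32/5)²·((32/5)+3·(48/5))·(16-8)/16³ - 15·(32/5)²·(48/5)/16² = 96/5 kN·m
Load 2 — applied couple M₀=13 kN·m at a=32/3 m (b=L-a=16/3):
  M_2 = R_Ax - M_A  [x≤a] with R_A=13/12, M_A=13/3 = (13/12)·8 - (13/3) = 13/3 kN·m
Load 3 — applied couple M₀=14 kN·m at a=16/3 m (b=L-a=32/3):
  M_3 = R_Ax - M_A - M₀  [x>a] with R_A=7/6, M_A=0 = (7/6)·8 - 0 - 14 = -14/3 kN·m
Superposition: M = Σ M_i = 283/15 kN·m ≈ 18.866667 kN·m

M(8) = 283/15 kN·m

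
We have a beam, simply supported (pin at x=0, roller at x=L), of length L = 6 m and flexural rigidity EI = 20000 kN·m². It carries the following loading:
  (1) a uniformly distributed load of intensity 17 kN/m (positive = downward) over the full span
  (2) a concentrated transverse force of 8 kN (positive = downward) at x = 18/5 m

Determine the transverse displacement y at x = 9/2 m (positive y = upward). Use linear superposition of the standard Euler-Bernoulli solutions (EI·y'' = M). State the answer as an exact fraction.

y(9/2) = -3669543/320000000 m

Load 1 — uniform load w=17 kN/m over full span:
  y_1 = -wx(L³-2Lx²+x³)/(24EI) = -17·(9/2)·(6³-2·6·(9/2)²+(9/2)³)/(24·20000) = -26163/2560000 m
Load 2 — point force P=8 kN at a=18/5 m (b=L-a=12/5):
  y_2 = -Pa(L-x)(2Lx-a²-x²)/(6LEI)  [x>a] = -8·(18/5)·(6-(9/2))·(2·6·(9/2)-(18/5)²-(9/2)²)/(6·6·20000) = -6237/5000000 m
Superposition: y = Σ y_i = -3669543/320000000 m ≈ -0.011467 m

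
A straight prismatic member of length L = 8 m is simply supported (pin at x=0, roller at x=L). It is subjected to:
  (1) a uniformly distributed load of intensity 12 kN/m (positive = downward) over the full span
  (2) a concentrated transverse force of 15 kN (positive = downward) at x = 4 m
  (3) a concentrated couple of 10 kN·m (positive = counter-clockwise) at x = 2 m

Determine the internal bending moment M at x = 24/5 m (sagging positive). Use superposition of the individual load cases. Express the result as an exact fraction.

M(24/5) = 2804/25 kN·m

Load 1 — uniform load w=12 kN/m over full span:
  M_1 = wx(L-x)/2 = 12·(24/5)·(8-(24/5))/2 = 2304/25 kN·m
Load 2 — point force P=15 kN at a=4 m (b=L-a=4):
  M_2 = Pa(L-x)/L  [x>a] = 15·4·(8-(24/5))/8 = 24 kN·m
Load 3 — applied couple M₀=10 kN·m at a=2 m (b=L-a=6):
  M_3 = M₀x/L - M₀  [x>a] = 10·(24/5)/8 - 10 = -4 kN·m
Superposition: M = Σ M_i = 2804/25 kN·m ≈ 112.160000 kN·m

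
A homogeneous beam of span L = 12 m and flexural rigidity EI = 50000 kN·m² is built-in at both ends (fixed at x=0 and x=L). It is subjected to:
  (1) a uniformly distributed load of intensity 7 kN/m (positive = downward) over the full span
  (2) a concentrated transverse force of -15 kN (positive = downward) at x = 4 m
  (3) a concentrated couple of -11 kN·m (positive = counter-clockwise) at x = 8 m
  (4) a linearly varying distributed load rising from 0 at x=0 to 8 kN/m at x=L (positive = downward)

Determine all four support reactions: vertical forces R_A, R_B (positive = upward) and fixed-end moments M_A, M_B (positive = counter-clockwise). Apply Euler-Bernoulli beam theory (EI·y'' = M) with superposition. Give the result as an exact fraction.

Load 1 — uniform load w=7 kN/m over full span:
  R_A = wL/2 = 7·12/2 = 42 kN
  M_A = wL²/12 = 7·12²/12 = 84 kN·m
  R_B = wL/2 = 7·12/2 = 42 kN
  M_B = -wL²/12 = -7·12²/12 = -84 kN·m
Load 2 — point force P=-15 kN at a=4 m (b=L-a=8):
  R_A = Pb²(3a+b)/L³ = (-15)·8²·(3·4+8)/12³ = -100/9 kN
  M_A = Pab²/L² = (-15)·4·8²/12² = -80/3 kN·m
  R_B = Pa²(a+3b)/L³ = (-15)·4²·(4+3·8)/12³ = -35/9 kN
  M_B = -Pa²b/L² = -(-15)·4²·8/12² = 40/3 kN·m
Load 3 — applied couple M₀=-11 kN·m at a=8 m (b=L-a=4):
  R_A = 6M₀ab/L³ = 6·(-11)·8·4/12³ = -11/9 kN
  M_A = M₀b(2a-b)/L² = (-11)·4·(2·8-4)/12² = -11/3 kN·m
  R_B = -6M₀ab/L³ = -6·(-11)·8·4/12³ = 11/9 kN
  M_B = M₀a(2b-a)/L² = (-11)·8·(2·4-8)/12² = 0 kN·m
Load 4 — triangular load w₀=8 kN/m (0→w₀ over full span):
  R_A = 3w₀L/20 = 3·8·12/20 = 72/5 kN
  M_A = w₀L²/30 = 8·12²/30 = 192/5 kN·m
  R_B = 7w₀L/20 = 7·8·12/20 = 168/5 kN
  M_B = -w₀L²/20 = -8·12²/20 = -288/5 kN·m
Superposition: R_A = 661/15 kN, M_A = 1381/15 kN·m, R_B = 1094/15 kN, M_B = -1924/15 kN·m

R_A = 661/15 kN, M_A = 1381/15 kN·m, R_B = 1094/15 kN, M_B = -1924/15 kN·m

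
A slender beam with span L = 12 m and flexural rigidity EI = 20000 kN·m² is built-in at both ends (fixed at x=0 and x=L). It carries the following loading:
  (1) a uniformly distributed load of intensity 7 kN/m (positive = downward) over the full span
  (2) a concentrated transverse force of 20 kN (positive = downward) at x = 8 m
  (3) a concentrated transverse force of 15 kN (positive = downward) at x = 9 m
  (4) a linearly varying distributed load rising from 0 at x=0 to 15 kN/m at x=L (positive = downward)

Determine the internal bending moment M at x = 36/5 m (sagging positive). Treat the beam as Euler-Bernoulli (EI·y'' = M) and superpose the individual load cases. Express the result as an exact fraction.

Load 1 — uniform load w=7 kN/m over full span:
  M_1 = wLx/2 - wL²/12 - wx²/2 = 7·12·(36/5)/2 - 7·12²/12 - 7·(36/5)²/2 = 924/25 kN·m
Load 2 — point force P=20 kN at a=8 m (b=L-a=4):
  M_2 = Pb²(3a+b)x/L³ - Pab²/L²  [x≤a] = 20·4²·(3·8+4)·(36/5)/12³ - 20·8·4²/12² = 176/9 kN·m
Load 3 — point force P=15 kN at a=9 m (b=L-a=3):
  M_3 = Pb²(3a+b)x/L³ - Pab²/L²  [x≤a] = 15·3²·(3·9+3)·(36/5)/12³ - 15·9·3²/12² = 135/16 kN·m
Load 4 — triangular load w₀=15 kN/m (0→w₀ over full span):
  M_4 = 3w₀Lx/20 - w₀L²/30 - w₀x³/(6L) = 3·15·12·(36/5)/20 - 15·12²/30 - 15·(36/5)³/(6·12) = 1116/25 kN·m
Superposition: M = Σ M_i = 78907/720 kN·m ≈ 109.593056 kN·m

M(36/5) = 78907/720 kN·m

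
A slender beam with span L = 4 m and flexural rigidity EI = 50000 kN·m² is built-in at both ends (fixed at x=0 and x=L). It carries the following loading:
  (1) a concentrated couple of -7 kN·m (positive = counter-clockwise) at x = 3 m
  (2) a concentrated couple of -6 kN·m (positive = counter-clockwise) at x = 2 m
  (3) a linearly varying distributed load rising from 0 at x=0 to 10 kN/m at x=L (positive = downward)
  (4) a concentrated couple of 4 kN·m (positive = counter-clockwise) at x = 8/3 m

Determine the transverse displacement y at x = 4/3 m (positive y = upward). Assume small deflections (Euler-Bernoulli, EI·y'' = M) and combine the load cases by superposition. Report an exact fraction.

Load 1 — applied couple M₀=-7 kN·m at a=3 m (b=L-a=1):
  y_1 = (R_Ax³/6 - M_Ax²/2)/EI  [x≤a] with R_A=-63/32, M_A=-35/16 = ((-63/32)·(4/3)³/6 - (-35/16)·(4/3)²/2)/50000 = 7/300000 m
Load 2 — applied couple M₀=-6 kN·m at a=2 m (b=L-a=2):
  y_2 = (R_Ax³/6 - M_Ax²/2)/EI  [x≤a] with R_A=-9/4, M_A=-3/2 = ((-9/4)·(4/3)³/6 - (-3/2)·(4/3)²/2)/50000 = 1/112500 m
Load 3 — triangular load w₀=10 kN/m (0→w₀ over full span):
  y_3 = -w₀x²(L-x)²(x+2L)/(120LEI) = -10·(4/3)²·(4-(4/3))²·((4/3)+2·4)/(120·4·50000) = -112/2278125 m
Load 4 — applied couple M₀=4 kN·m at a=8/3 m (b=L-a=4/3):
  y_4 = (R_Ax³/6 - M_Ax²/2)/EI  [x≤a] with R_A=4/3, M_A=4/3 = ((4/3)·(4/3)³/6 - (4/3)·(4/3)²/2)/50000 = -2/151875 m
Superposition: y = Σ y_i = -439/14580000 m ≈ -0.000030 m

y(4/3) = -439/14580000 m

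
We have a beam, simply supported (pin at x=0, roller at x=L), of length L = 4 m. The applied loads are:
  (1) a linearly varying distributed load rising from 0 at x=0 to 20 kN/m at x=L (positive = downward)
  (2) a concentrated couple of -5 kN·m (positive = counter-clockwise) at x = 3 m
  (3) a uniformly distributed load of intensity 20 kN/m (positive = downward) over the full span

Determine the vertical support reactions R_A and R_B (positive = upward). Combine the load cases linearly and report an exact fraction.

Load 1 — triangular load w₀=20 kN/m (0→w₀ over full span):
  R_A = w₀L/6 = 20·4/6 = 40/3 kN
  R_B = w₀L/3 = 20·4/3 = 80/3 kN
Load 2 — applied couple M₀=-5 kN·m at a=3 m (b=L-a=1):
  R_A = M₀/L = (-5)/4 = -5/4 kN
  R_B = -M₀/L = -(-5)/4 = 5/4 kN
Load 3 — uniform load w=20 kN/m over full span:
  R_A = wL/2 = 20·4/2 = 40 kN
  R_B = wL/2 = 20·4/2 = 40 kN
Superposition: R_A = 625/12 kN, R_B = 815/12 kN

R_A = 625/12 kN, R_B = 815/12 kN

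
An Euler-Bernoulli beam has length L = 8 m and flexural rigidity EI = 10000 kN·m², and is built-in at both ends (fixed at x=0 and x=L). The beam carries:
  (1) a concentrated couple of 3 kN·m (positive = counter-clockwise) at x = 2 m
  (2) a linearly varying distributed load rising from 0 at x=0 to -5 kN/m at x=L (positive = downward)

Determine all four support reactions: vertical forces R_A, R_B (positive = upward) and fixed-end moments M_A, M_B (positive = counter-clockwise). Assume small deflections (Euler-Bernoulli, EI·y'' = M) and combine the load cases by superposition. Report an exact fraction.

Load 1 — applied couple M₀=3 kN·m at a=2 m (b=L-a=6):
  R_A = 6M₀ab/L³ = 6·3·2·6/8³ = 27/64 kN
  M_A = M₀b(2a-b)/L² = 3·6·(2·2-6)/8² = -9/16 kN·m
  R_B = -6M₀ab/L³ = -6·3·2·6/8³ = -27/64 kN
  M_B = M₀a(2b-a)/L² = 3·2·(2·6-2)/8² = 15/16 kN·m
Load 2 — triangular load w₀=-5 kN/m (0→w₀ over full span):
  R_A = 3w₀L/20 = 3·(-5)·8/20 = -6 kN
  M_A = w₀L²/30 = (-5)·8²/30 = -32/3 kN·m
  R_B = 7w₀L/20 = 7·(-5)·8/20 = -14 kN
  M_B = -w₀L²/20 = -(-5)·8²/20 = 16 kN·m
Superposition: R_A = -357/64 kN, M_A = -539/48 kN·m, R_B = -923/64 kN, M_B = 271/16 kN·m

R_A = -357/64 kN, M_A = -539/48 kN·m, R_B = -923/64 kN, M_B = 271/16 kN·m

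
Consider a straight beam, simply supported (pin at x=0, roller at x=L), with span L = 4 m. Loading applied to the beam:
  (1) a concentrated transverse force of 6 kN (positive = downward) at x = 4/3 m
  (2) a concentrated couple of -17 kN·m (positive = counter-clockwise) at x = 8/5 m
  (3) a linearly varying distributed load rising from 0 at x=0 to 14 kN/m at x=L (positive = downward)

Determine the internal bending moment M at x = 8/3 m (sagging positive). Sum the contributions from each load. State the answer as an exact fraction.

M(8/3) = 1795/81 kN·m

Load 1 — point force P=6 kN at a=4/3 m (b=L-a=8/3):
  M_1 = Pa(L-x)/L  [x>a] = 6·(4/3)·(4-(8/3))/4 = 8/3 kN·m
Load 2 — applied couple M₀=-17 kN·m at a=8/5 m (b=L-a=12/5):
  M_2 = M₀x/L - M₀  [x>a] = (-17)·(8/3)/4 - (-17) = 17/3 kN·m
Load 3 — triangular load w₀=14 kN/m (0→w₀ over full span):
  M_3 = w₀Lx/6 - w₀x³/(6L) = 14·4·(8/3)/6 - 14·(8/3)³/(6·4) = 1120/81 kN·m
Superposition: M = Σ M_i = 1795/81 kN·m ≈ 22.160494 kN·m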